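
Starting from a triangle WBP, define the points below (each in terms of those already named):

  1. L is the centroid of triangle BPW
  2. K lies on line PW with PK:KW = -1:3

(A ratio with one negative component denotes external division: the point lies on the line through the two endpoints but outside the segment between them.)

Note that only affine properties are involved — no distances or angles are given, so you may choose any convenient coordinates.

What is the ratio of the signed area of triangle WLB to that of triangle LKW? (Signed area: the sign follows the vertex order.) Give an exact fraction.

[WLB]:[LKW] = -2/3

Choose coordinates W = (0, 0), B = (1, 0), P = (0, 1).
1. L is the centroid of triangle BPW ⇒ L = (1/3, 1/3)
2. K lies on line PW with PK:KW = -1:3 ⇒ K = (0, 3/2)
2·[WLB] = -1/3, 2·[LKW] = 1/2
[WLB]:[LKW] = -1/3:1/2 = -2/3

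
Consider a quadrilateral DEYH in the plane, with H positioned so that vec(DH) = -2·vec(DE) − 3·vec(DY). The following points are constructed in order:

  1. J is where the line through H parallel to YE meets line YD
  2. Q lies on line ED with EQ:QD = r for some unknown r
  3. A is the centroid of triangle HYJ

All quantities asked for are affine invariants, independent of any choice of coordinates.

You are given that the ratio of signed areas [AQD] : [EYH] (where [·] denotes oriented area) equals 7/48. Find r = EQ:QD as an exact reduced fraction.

r = 5/3

Choose coordinates D = (0, 0), E = (1, 0), Y = (0, 1), H = (-2, -3).
1. J is where the line through H parallel to YE meets line YD ⇒ J = (0, -5)
2. With EQ:QD = r, write λ = r/(r+1) so Q = E + λ·(D−E); Q is affine-linear in λ
3. A is the centroid of triangle HYJ ⇒ A = (-2/3, -7/3)
Every point depending on Q is an affine combination of Q and λ-independent points, so each such coordinate is linear in λ; the λ² term in each signed area is a multiple of (D−E)×(D−E) = 0, so 2·[AQD] and 2·[EYH] are each linear in λ. Evaluating at λ=0 and λ=1:
  2·[AQD] = -7/3·λ + 7/3,   2·[EYH] = 6
So [AQD]:[EYH] = (-7/3·λ + 7/3) / (6). Setting this equal to 7/48:
  -7/3·λ + 7/3 = 7/48·(6)  ⇒  λ = 5/8
Then r = λ/(1−λ) = (5/8)/(3/8) = 5/3. Check: with r = 5/3, Q = (3/8, 0) and [AQD]:[EYH] = 7/48 as required.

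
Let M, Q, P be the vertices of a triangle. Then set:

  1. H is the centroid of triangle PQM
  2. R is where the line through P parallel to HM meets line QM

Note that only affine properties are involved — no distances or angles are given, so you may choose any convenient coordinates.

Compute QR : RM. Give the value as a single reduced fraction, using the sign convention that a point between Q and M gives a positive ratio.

Choose coordinates M = (0, 0), Q = (1, 0), P = (0, 1).
1. H is the centroid of triangle PQM ⇒ H = (1/3, 1/3)
2. R is where the line through P parallel to HM meets line QM ⇒ R = (-1, 0)
R = Q + t·(M−Q) with t = 2, so QR:RM = t:(1−t) = 2:-1

QR:RM = -2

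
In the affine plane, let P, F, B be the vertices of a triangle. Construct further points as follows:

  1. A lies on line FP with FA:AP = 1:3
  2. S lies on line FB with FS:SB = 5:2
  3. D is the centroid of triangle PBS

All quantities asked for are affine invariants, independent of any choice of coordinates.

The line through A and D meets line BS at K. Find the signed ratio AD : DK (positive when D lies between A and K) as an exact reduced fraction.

Assign P = (0, 0), F = (1, 0), B = (0, 1) — the answer is frame-independent, so this choice is without loss of generality.
1. A lies on line FP with FA:AP = 1:3 ⇒ A = (3/4, 0)
2. S lies on line FB with FS:SB = 5:2 ⇒ S = (2/7, 5/7)
3. D is the centroid of triangle PBS ⇒ D = (2/21, 4/7)
line AD meets BS at K = (19/7, -12/7)
D = A + t·(K−A) with t = -1/3, so AD:DK = -1/3:4/3

AD:DK = -1/4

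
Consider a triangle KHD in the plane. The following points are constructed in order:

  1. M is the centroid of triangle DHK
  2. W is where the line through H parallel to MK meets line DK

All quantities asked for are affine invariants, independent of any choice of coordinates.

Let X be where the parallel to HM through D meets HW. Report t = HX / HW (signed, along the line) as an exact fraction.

Work in coordinates with K = (0, 0), H = (1, 0), D = (0, 1).
1. M is the centroid of triangle DHK ⇒ M = (1/3, 1/3)
2. W is where the line through H parallel to MK meets line DK ⇒ W = (0, -1)
through D parallel to HM: direction (-2/3, 1/3); meets HW at X = (4/3, 1/3)
X = H + t·(W−H) with t = -1/3

t = -1/3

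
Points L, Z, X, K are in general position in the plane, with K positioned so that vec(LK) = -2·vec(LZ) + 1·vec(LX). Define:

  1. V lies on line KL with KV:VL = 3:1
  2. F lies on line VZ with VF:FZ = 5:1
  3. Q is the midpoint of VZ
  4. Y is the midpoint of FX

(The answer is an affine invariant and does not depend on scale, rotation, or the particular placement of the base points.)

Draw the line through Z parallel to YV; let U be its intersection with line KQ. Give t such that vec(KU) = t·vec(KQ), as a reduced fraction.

t = 27/22

Assign L = (0, 0), Z = (1, 0), X = (0, 1), K = (-2, 1) — the answer is frame-independent, so this choice is without loss of generality.
1. V lies on line KL with KV:VL = 3:1 ⇒ V = (-1/2, 1/4)
2. F lies on line VZ with VF:FZ = 5:1 ⇒ F = (3/4, 1/24)
3. Q is the midpoint of VZ ⇒ Q = (1/4, 1/8)
4. Y is the midpoint of FX ⇒ Y = (3/8, 25/48)
through Z parallel to YV: direction (-7/8, -13/48); meets KQ at U = (67/88, -13/176)
U = K + t·(Q−K) with t = 27/22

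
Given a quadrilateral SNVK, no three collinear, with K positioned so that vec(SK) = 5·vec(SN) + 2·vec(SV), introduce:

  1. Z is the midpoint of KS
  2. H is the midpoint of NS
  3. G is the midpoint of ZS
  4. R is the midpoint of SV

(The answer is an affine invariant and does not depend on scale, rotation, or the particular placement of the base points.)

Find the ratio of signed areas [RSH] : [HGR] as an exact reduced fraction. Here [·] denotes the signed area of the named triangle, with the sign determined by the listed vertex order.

[RSH]:[HGR] = 2/5

Set S = (0, 0), N = (1, 0), V = (0, 1), K = (5, 2); any affine frame gives the same invariant.
1. Z is the midpoint of KS ⇒ Z = (5/2, 1)
2. H is the midpoint of NS ⇒ H = (1/2, 0)
3. G is the midpoint of ZS ⇒ G = (5/4, 1/2)
4. R is the midpoint of SV ⇒ R = (0, 1/2)
2·[RSH] = 1/4, 2·[HGR] = 5/8
[RSH]:[HGR] = 1/4:5/8 = 2/5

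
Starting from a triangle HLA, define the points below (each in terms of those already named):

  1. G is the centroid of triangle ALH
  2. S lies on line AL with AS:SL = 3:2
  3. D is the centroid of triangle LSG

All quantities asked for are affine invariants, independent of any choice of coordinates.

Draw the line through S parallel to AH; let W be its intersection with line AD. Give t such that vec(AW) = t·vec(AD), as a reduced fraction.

Assign H = (0, 0), L = (1, 0), A = (0, 1) — the answer is frame-independent, so this choice is without loss of generality.
1. G is the centroid of triangle ALH ⇒ G = (1/3, 1/3)
2. S lies on line AL with AS:SL = 3:2 ⇒ S = (3/5, 2/5)
3. D is the centroid of triangle LSG ⇒ D = (29/45, 11/45)
through S parallel to AH: direction (0, -1); meets AD at W = (3/5, 43/145)
W = A + t·(D−A) with t = 27/29

t = 27/29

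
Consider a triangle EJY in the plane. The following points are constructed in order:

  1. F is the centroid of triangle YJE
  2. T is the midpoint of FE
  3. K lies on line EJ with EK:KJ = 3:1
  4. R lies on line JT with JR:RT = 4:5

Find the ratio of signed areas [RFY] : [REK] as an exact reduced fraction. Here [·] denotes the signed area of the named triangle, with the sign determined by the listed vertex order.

[RFY]:[REK] = -2

Choose coordinates E = (0, 0), J = (1, 0), Y = (0, 1).
1. F is the centroid of triangle YJE ⇒ F = (1/3, 1/3)
2. T is the midpoint of FE ⇒ T = (1/6, 1/6)
3. K lies on line EJ with EK:KJ = 3:1 ⇒ K = (3/4, 0)
4. R lies on line JT with JR:RT = 4:5 ⇒ R = (17/27, 2/27)
2·[RFY] = -1/9, 2·[REK] = 1/18
[RFY]:[REK] = -1/9:1/18 = -2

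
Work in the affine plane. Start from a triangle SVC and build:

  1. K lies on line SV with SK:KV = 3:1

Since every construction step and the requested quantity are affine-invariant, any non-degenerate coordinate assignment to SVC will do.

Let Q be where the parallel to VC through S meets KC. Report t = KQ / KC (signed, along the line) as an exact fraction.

Assign S = (0, 0), V = (1, 0), C = (0, 1) — the answer is frame-independent, so this choice is without loss of generality.
1. K lies on line SV with SK:KV = 3:1 ⇒ K = (3/4, 0)
through S parallel to VC: direction (-1, 1); meets KC at Q = (3, -3)
Q = K + t·(C−K) with t = -3

t = -3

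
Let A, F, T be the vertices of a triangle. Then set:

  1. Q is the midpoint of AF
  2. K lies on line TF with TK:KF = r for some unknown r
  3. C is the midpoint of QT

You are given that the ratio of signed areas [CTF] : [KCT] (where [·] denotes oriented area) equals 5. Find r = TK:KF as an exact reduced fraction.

Choose coordinates A = (0, 0), F = (1, 0), T = (0, 1).
1. Q is the midpoint of AF ⇒ Q = (1/2, 0)
2. With TK:KF = r, write λ = r/(r+1) so K = T + λ·(F−T); K is affine-linear in λ
3. C is the midpoint of QT ⇒ C = (1/4, 1/2)
Every point depending on K is an affine combination of K and λ-independent points, so each such coordinate is linear in λ; the λ² term in each signed area is a multiple of (F−T)×(F−T) = 0, so 2·[CTF] and 2·[KCT] are each linear in λ. Evaluating at λ=0 and λ=1:
  2·[CTF] = -1/4,   2·[KCT] = -1/4·λ
So [CTF]:[KCT] = (-1/4) / (-1/4·λ). Setting this equal to 5:
  -1/4 = 5·(-1/4·λ)  ⇒  λ = 1/5
Then r = λ/(1−λ) = (1/5)/(4/5) = 1/4. Check: with r = 1/4, K = (1/5, 4/5) and [CTF]:[KCT] = 5 as required.

r = 1/4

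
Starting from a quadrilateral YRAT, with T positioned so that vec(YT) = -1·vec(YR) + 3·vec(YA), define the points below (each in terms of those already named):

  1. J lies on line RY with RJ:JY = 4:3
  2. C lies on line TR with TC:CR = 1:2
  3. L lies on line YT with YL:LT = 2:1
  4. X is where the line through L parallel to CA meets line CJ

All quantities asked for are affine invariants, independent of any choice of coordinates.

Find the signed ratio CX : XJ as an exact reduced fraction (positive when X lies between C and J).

CX:XJ = -7/9

Set Y = (0, 0), R = (1, 0), A = (0, 1), T = (-1, 3); any affine frame gives the same invariant.
1. J lies on line RY with RJ:JY = 4:3 ⇒ J = (3/7, 0)
2. C lies on line TR with TC:CR = 1:2 ⇒ C = (-1/3, 2)
3. L lies on line YT with YL:LT = 2:1 ⇒ L = (-2/3, 2)
4. X is where the line through L parallel to CA meets line CJ ⇒ X = (-3, 9)
X = C + t·(J−C) with t = -7/2, so CX:XJ = t:(1−t) = -7/2:9/2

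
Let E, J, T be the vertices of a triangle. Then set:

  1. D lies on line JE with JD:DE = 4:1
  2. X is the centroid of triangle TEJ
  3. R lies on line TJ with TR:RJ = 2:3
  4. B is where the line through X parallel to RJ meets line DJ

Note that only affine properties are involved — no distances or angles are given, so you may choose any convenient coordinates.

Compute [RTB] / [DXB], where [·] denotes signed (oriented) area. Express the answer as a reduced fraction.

Assign E = (0, 0), J = (1, 0), T = (0, 1) — the answer is frame-independent, so this choice is without loss of generality.
1. D lies on line JE with JD:DE = 4:1 ⇒ D = (1/5, 0)
2. X is the centroid of triangle TEJ ⇒ X = (1/3, 1/3)
3. R lies on line TJ with TR:RJ = 2:3 ⇒ R = (2/5, 3/5)
4. B is where the line through X parallel to RJ meets line DJ ⇒ B = (2/3, 0)
2·[RTB] = 2/15, 2·[DXB] = -7/45
[RTB]:[DXB] = 2/15:-7/45 = -6/7

[RTB]:[DXB] = -6/7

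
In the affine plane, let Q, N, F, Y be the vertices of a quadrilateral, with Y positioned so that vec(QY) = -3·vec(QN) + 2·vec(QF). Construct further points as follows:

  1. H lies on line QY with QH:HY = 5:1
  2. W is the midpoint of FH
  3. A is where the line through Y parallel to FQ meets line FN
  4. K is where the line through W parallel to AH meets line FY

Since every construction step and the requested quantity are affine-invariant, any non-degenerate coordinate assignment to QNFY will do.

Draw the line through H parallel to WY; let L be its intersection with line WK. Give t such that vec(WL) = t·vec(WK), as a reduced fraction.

Choose coordinates Q = (0, 0), N = (1, 0), F = (0, 1), Y = (-3, 2).
1. H lies on line QY with QH:HY = 5:1 ⇒ H = (-5/2, 5/3)
2. W is the midpoint of FH ⇒ W = (-5/4, 4/3)
3. A is where the line through Y parallel to FQ meets line FN ⇒ A = (-3, 4)
4. K is where the line through W parallel to AH meets line FY ⇒ K = (-33/26, 37/26)
through H parallel to WY: direction (-7/4, 2/3); meets WK at L = (-73/60, 53/45)
L = W + t·(K−W) with t = -26/15

t = -26/15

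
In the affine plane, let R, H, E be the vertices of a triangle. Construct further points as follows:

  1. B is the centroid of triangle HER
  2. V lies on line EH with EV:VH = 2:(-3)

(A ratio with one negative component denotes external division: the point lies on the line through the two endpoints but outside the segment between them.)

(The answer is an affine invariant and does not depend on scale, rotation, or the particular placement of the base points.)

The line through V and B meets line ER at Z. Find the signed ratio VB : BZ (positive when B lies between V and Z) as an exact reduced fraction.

VB:BZ = -7

Assign R = (0, 0), H = (1, 0), E = (0, 1) — the answer is frame-independent, so this choice is without loss of generality.
1. B is the centroid of triangle HER ⇒ B = (1/3, 1/3)
2. V lies on line EH with EV:VH = 2:(-3) ⇒ V = (-2, 3)
line VB meets ER at Z = (0, 5/7)
B = V + t·(Z−V) with t = 7/6, so VB:BZ = 7/6:-1/6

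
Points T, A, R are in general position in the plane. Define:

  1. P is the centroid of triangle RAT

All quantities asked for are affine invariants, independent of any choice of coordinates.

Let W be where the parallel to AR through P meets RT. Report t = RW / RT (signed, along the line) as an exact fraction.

Assign T = (0, 0), A = (1, 0), R = (0, 1) — the answer is frame-independent, so this choice is without loss of generality.
1. P is the centroid of triangle RAT ⇒ P = (1/3, 1/3)
through P parallel to AR: direction (-1, 1); meets RT at W = (0, 2/3)
W = R + t·(T−R) with t = 1/3

t = 1/3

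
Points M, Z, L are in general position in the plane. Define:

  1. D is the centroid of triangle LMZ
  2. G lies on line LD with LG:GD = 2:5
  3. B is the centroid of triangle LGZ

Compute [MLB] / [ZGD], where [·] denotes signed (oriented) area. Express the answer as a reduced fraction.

Choose coordinates M = (0, 0), Z = (1, 0), L = (0, 1).
1. D is the centroid of triangle LMZ ⇒ D = (1/3, 1/3)
2. G lies on line LD with LG:GD = 2:5 ⇒ G = (2/21, 17/21)
3. B is the centroid of triangle LGZ ⇒ B = (23/63, 38/63)
2·[MLB] = -23/63, 2·[ZGD] = 5/21
[MLB]:[ZGD] = -23/63:5/21 = -23/15

[MLB]:[ZGD] = -23/15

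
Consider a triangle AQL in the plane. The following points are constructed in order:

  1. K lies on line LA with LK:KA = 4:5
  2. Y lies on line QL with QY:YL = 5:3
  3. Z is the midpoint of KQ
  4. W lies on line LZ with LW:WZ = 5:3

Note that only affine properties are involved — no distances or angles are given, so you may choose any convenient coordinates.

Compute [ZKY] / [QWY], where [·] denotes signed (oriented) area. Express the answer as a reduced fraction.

[ZKY]:[QWY] = 8/5

Assign A = (0, 0), Q = (1, 0), L = (0, 1) — the answer is frame-independent, so this choice is without loss of generality.
1. K lies on line LA with LK:KA = 4:5 ⇒ K = (0, 5/9)
2. Y lies on line QL with QY:YL = 5:3 ⇒ Y = (3/8, 5/8)
3. Z is the midpoint of KQ ⇒ Z = (1/2, 5/18)
4. W lies on line LZ with LW:WZ = 5:3 ⇒ W = (5/16, 79/144)
2·[ZKY] = -5/36, 2·[QWY] = -25/288
[ZKY]:[QWY] = -5/36:-25/288 = 8/5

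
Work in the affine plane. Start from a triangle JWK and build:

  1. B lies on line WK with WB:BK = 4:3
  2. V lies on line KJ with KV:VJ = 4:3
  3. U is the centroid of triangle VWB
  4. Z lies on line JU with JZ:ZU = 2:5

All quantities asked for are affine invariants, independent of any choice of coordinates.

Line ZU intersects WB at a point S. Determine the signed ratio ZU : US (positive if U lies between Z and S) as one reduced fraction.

ZU:US = 85/28

Work in coordinates with J = (0, 0), W = (1, 0), K = (0, 1).
1. B lies on line WK with WB:BK = 4:3 ⇒ B = (3/7, 4/7)
2. V lies on line KJ with KV:VJ = 4:3 ⇒ V = (0, 3/7)
3. U is the centroid of triangle VWB ⇒ U = (10/21, 1/3)
4. Z lies on line JU with JZ:ZU = 2:5 ⇒ Z = (20/147, 2/21)
line ZU meets WB at S = (10/17, 7/17)
U = Z + t·(S−Z) with t = 85/113, so ZU:US = 85/113:28/113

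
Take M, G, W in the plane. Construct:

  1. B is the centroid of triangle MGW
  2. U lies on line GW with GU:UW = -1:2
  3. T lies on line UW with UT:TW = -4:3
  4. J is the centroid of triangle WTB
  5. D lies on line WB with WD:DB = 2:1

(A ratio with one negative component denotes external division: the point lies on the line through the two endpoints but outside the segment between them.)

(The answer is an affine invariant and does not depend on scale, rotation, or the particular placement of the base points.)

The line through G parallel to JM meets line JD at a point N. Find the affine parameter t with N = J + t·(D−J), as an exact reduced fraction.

Set M = (0, 0), G = (1, 0), W = (0, 1); any affine frame gives the same invariant.
1. B is the centroid of triangle MGW ⇒ B = (1/3, 1/3)
2. U lies on line GW with GU:UW = -1:2 ⇒ U = (2, -1)
3. T lies on line UW with UT:TW = -4:3 ⇒ T = (-6, 7)
4. J is the centroid of triangle WTB ⇒ J = (-17/9, 25/9)
5. D lies on line WB with WD:DB = 2:1 ⇒ D = (2/9, 5/9)
through G parallel to JM: direction (17/9, -25/9); meets JD at N = (44/27, -25/27)
N = J + t·(D−J) with t = 5/3

t = 5/3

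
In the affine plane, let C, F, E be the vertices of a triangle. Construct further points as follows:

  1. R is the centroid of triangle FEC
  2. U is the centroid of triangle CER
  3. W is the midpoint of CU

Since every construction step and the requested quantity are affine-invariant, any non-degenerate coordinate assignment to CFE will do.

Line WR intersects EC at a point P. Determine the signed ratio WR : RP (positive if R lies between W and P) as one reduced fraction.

WR:RP = -5/6

Choose coordinates C = (0, 0), F = (1, 0), E = (0, 1).
1. R is the centroid of triangle FEC ⇒ R = (1/3, 1/3)
2. U is the centroid of triangle CER ⇒ U = (1/9, 4/9)
3. W is the midpoint of CU ⇒ W = (1/18, 2/9)
line WR meets EC at P = (0, 1/5)
R = W + t·(P−W) with t = -5, so WR:RP = -5:6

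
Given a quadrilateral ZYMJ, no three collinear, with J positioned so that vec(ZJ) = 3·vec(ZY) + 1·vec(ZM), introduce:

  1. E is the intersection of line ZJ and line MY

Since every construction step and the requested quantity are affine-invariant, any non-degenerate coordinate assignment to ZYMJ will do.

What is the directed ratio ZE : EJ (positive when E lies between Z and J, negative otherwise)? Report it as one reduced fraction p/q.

ZE:EJ = 1/3

Set Z = (0, 0), Y = (1, 0), M = (0, 1), J = (3, 1); any affine frame gives the same invariant.
1. E is the intersection of line ZJ and line MY ⇒ E = (3/4, 1/4)
E = Z + t·(J−Z) with t = 1/4, so ZE:EJ = t:(1−t) = 1/4:3/4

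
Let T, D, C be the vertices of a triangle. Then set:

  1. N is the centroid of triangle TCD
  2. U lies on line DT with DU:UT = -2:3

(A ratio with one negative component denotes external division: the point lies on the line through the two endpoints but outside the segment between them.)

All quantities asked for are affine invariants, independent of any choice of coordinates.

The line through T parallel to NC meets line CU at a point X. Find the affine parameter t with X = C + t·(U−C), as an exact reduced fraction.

t = -1/5

Work in coordinates with T = (0, 0), D = (1, 0), C = (0, 1).
1. N is the centroid of triangle TCD ⇒ N = (1/3, 1/3)
2. U lies on line DT with DU:UT = -2:3 ⇒ U = (3, 0)
through T parallel to NC: direction (-1/3, 2/3); meets CU at X = (-3/5, 6/5)
X = C + t·(U−C) with t = -1/5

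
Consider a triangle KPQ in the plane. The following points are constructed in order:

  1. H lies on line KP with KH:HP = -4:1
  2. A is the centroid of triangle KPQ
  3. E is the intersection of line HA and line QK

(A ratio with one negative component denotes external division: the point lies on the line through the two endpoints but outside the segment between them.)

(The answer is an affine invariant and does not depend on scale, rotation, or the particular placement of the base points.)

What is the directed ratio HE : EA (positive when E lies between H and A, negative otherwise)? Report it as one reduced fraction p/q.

Assign K = (0, 0), P = (1, 0), Q = (0, 1) — the answer is frame-independent, so this choice is without loss of generality.
1. H lies on line KP with KH:HP = -4:1 ⇒ H = (4/3, 0)
2. A is the centroid of triangle KPQ ⇒ A = (1/3, 1/3)
3. E is the intersection of line HA and line QK ⇒ E = (0, 4/9)
E = H + t·(A−H) with t = 4/3, so HE:EA = t:(1−t) = 4/3:-1/3

HE:EA = -4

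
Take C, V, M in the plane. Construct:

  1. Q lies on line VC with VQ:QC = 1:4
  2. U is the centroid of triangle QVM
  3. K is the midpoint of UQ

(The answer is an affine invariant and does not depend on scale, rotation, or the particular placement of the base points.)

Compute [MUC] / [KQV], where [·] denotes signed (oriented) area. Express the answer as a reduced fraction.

[MUC]:[KQV] = -18

Assign C = (0, 0), V = (1, 0), M = (0, 1) — the answer is frame-independent, so this choice is without loss of generality.
1. Q lies on line VC with VQ:QC = 1:4 ⇒ Q = (4/5, 0)
2. U is the centroid of triangle QVM ⇒ U = (3/5, 1/3)
3. K is the midpoint of UQ ⇒ K = (7/10, 1/6)
2·[MUC] = -3/5, 2·[KQV] = 1/30
[MUC]:[KQV] = -3/5:1/30 = -18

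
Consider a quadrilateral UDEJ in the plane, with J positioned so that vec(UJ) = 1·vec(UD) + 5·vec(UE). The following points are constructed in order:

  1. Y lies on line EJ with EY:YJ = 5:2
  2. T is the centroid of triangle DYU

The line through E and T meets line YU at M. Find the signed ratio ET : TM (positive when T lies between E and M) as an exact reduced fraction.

ET:TM = -14/9

Set U = (0, 0), D = (1, 0), E = (0, 1), J = (1, 5); any affine frame gives the same invariant.
1. Y lies on line EJ with EY:YJ = 5:2 ⇒ Y = (5/7, 27/7)
2. T is the centroid of triangle DYU ⇒ T = (4/7, 9/7)
line ET meets YU at M = (10/49, 54/49)
T = E + t·(M−E) with t = 14/5, so ET:TM = 14/5:-9/5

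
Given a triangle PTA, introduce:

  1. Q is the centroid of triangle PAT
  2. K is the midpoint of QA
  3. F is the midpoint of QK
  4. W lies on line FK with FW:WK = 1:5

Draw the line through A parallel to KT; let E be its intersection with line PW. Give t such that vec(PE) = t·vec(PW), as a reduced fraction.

t = 60/43

Assign P = (0, 0), T = (1, 0), A = (0, 1) — the answer is frame-independent, so this choice is without loss of generality.
1. Q is the centroid of triangle PAT ⇒ Q = (1/3, 1/3)
2. K is the midpoint of QA ⇒ K = (1/6, 2/3)
3. F is the midpoint of QK ⇒ F = (1/4, 1/2)
4. W lies on line FK with FW:WK = 1:5 ⇒ W = (17/72, 19/36)
through A parallel to KT: direction (5/6, -2/3); meets PW at E = (85/258, 95/129)
E = P + t·(W−P) with t = 60/43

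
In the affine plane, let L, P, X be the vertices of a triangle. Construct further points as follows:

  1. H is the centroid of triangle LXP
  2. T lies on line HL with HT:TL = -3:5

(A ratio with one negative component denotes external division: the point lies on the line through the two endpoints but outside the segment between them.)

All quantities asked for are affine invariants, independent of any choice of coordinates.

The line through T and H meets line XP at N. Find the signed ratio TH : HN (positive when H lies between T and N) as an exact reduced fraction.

TH:HN = -3

Assign L = (0, 0), P = (1, 0), X = (0, 1) — the answer is frame-independent, so this choice is without loss of generality.
1. H is the centroid of triangle LXP ⇒ H = (1/3, 1/3)
2. T lies on line HL with HT:TL = -3:5 ⇒ T = (5/6, 5/6)
line TH meets XP at N = (1/2, 1/2)
H = T + t·(N−T) with t = 3/2, so TH:HN = 3/2:-1/2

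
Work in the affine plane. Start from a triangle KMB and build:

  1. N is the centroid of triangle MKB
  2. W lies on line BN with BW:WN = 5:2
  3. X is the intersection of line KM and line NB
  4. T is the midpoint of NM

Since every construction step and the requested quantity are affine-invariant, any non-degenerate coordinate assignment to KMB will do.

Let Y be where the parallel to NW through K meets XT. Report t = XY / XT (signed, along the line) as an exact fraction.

Work in coordinates with K = (0, 0), M = (1, 0), B = (0, 1).
1. N is the centroid of triangle MKB ⇒ N = (1/3, 1/3)
2. W lies on line BN with BW:WN = 5:2 ⇒ W = (5/21, 11/21)
3. X is the intersection of line KM and line NB ⇒ X = (1/2, 0)
4. T is the midpoint of NM ⇒ T = (2/3, 1/6)
through K parallel to NW: direction (-2/21, 4/21); meets XT at Y = (1/6, -1/3)
Y = X + t·(T−X) with t = -2

t = -2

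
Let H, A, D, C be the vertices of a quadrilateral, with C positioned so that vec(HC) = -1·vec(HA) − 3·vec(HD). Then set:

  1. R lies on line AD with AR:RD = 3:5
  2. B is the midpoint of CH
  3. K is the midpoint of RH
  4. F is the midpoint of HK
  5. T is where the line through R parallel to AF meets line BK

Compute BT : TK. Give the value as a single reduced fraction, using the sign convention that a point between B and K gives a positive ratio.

Choose coordinates H = (0, 0), A = (1, 0), D = (0, 1), C = (-1, -3).
1. R lies on line AD with AR:RD = 3:5 ⇒ R = (5/8, 3/8)
2. B is the midpoint of CH ⇒ B = (-1/2, -3/2)
3. K is the midpoint of RH ⇒ K = (5/16, 3/16)
4. F is the midpoint of HK ⇒ F = (5/32, 3/32)
5. T is where the line through R parallel to AF meets line BK ⇒ T = (53/128, 51/128)
T = B + t·(K−B) with t = 9/8, so BT:TK = t:(1−t) = 9/8:-1/8

BT:TK = -9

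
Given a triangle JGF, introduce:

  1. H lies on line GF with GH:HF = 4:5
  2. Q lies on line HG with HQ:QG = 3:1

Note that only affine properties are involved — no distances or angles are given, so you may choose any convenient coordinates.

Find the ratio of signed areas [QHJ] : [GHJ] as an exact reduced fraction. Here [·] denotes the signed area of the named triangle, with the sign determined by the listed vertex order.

[QHJ]:[GHJ] = 3/4

Work in coordinates with J = (0, 0), G = (1, 0), F = (0, 1).
1. H lies on line GF with GH:HF = 4:5 ⇒ H = (5/9, 4/9)
2. Q lies on line HG with HQ:QG = 3:1 ⇒ Q = (8/9, 1/9)
2·[QHJ] = 1/3, 2·[GHJ] = 4/9
[QHJ]:[GHJ] = 1/3:4/9 = 3/4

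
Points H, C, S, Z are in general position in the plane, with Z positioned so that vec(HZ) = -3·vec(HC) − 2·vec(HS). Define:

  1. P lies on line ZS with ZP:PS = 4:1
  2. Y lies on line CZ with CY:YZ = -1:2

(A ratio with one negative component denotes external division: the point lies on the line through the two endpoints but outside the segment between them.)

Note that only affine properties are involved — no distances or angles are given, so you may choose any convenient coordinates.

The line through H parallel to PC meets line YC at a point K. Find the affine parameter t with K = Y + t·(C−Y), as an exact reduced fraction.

t = 13/12

Work in coordinates with H = (0, 0), C = (1, 0), S = (0, 1), Z = (-3, -2).
1. P lies on line ZS with ZP:PS = 4:1 ⇒ P = (-3/5, 2/5)
2. Y lies on line CZ with CY:YZ = -1:2 ⇒ Y = (5, 2)
through H parallel to PC: direction (8/5, -2/5); meets YC at K = (2/3, -1/6)
K = Y + t·(C−Y) with t = 13/12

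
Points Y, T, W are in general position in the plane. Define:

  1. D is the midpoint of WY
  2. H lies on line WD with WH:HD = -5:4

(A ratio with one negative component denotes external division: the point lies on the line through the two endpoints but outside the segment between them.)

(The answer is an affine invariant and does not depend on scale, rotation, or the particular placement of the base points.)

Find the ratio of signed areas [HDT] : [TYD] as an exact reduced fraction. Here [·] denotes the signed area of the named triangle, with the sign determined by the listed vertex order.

Work in coordinates with Y = (0, 0), T = (1, 0), W = (0, 1).
1. D is the midpoint of WY ⇒ D = (0, 1/2)
2. H lies on line WD with WH:HD = -5:4 ⇒ H = (0, -3/2)
2·[HDT] = -2, 2·[TYD] = -1/2
[HDT]:[TYD] = -2:-1/2 = 4

[HDT]:[TYD] = 4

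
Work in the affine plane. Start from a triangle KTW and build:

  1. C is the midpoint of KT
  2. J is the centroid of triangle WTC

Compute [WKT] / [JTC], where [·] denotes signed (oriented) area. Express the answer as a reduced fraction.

[WKT]:[JTC] = -6

Choose coordinates K = (0, 0), T = (1, 0), W = (0, 1).
1. C is the midpoint of KT ⇒ C = (1/2, 0)
2. J is the centroid of triangle WTC ⇒ J = (1/2, 1/3)
2·[WKT] = 1, 2·[JTC] = -1/6
[WKT]:[JTC] = 1:-1/6 = -6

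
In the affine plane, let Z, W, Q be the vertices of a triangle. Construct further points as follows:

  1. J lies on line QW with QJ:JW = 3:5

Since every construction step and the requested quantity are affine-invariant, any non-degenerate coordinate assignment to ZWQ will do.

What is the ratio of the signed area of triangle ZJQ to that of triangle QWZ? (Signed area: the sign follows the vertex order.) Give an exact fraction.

[ZJQ]:[QWZ] = -3/8

Choose coordinates Z = (0, 0), W = (1, 0), Q = (0, 1).
1. J lies on line QW with QJ:JW = 3:5 ⇒ J = (3/8, 5/8)
2·[ZJQ] = 3/8, 2·[QWZ] = -1
[ZJQ]:[QWZ] = 3/8:-1 = -3/8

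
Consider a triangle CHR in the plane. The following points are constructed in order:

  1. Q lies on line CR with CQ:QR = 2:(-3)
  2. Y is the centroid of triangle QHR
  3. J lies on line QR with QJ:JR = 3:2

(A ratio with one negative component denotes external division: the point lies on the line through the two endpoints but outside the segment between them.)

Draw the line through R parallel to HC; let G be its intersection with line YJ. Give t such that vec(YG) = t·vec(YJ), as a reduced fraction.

Choose coordinates C = (0, 0), H = (1, 0), R = (0, 1).
1. Q lies on line CR with CQ:QR = 2:(-3) ⇒ Q = (0, -2)
2. Y is the centroid of triangle QHR ⇒ Y = (1/3, -1/3)
3. J lies on line QR with QJ:JR = 3:2 ⇒ J = (0, -1/5)
through R parallel to HC: direction (-1, 0); meets YJ at G = (-3, 1)
G = Y + t·(J−Y) with t = 10

t = 10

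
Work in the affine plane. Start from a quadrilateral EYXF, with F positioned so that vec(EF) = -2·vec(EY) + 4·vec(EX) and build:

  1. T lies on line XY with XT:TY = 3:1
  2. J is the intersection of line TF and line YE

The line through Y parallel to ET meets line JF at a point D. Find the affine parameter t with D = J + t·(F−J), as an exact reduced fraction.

t = -1/224

Assign E = (0, 0), Y = (1, 0), X = (0, 1), F = (-2, 4) — the answer is frame-independent, so this choice is without loss of generality.
1. T lies on line XY with XT:TY = 3:1 ⇒ T = (3/4, 1/4)
2. J is the intersection of line TF and line YE ⇒ J = (14/15, 0)
through Y parallel to ET: direction (3/4, 1/4); meets JF at D = (53/56, -1/56)
D = J + t·(F−J) with t = -1/224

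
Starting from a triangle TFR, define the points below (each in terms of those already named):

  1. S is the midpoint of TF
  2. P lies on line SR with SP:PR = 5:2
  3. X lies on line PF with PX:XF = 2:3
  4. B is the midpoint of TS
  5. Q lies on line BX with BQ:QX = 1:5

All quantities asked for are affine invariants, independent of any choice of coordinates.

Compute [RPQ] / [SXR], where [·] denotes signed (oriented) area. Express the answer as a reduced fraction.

Choose coordinates T = (0, 0), F = (1, 0), R = (0, 1).
1. S is the midpoint of TF ⇒ S = (1/2, 0)
2. P lies on line SR with SP:PR = 5:2 ⇒ P = (1/7, 5/7)
3. X lies on line PF with PX:XF = 2:3 ⇒ X = (17/35, 3/7)
4. B is the midpoint of TS ⇒ B = (1/4, 0)
5. Q lies on line BX with BQ:QX = 1:5 ⇒ Q = (81/280, 1/14)
2·[RPQ] = -1/20, 2·[SXR] = 1/5
[RPQ]:[SXR] = -1/20:1/5 = -1/4

[RPQ]:[SXR] = -1/4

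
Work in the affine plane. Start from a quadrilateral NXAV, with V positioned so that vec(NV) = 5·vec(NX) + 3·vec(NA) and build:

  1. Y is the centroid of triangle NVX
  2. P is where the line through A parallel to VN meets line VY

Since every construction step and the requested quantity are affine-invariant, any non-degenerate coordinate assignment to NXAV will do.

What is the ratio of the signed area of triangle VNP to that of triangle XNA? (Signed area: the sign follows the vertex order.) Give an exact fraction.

Work in coordinates with N = (0, 0), X = (1, 0), A = (0, 1), V = (5, 3).
1. Y is the centroid of triangle NVX ⇒ Y = (2, 1)
2. P is where the line through A parallel to VN meets line VY ⇒ P = (20, 13)
2·[VNP] = -5, 2·[XNA] = -1
[VNP]:[XNA] = -5:-1 = 5

[VNP]:[XNA] = 5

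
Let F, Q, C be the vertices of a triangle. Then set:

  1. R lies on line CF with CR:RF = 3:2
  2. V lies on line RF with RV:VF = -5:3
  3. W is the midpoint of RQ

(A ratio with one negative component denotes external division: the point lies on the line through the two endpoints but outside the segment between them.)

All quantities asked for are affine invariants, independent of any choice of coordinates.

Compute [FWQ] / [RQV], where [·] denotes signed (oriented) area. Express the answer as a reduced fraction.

Assign F = (0, 0), Q = (1, 0), C = (0, 1) — the answer is frame-independent, so this choice is without loss of generality.
1. R lies on line CF with CR:RF = 3:2 ⇒ R = (0, 2/5)
2. V lies on line RF with RV:VF = -5:3 ⇒ V = (0, -3/5)
3. W is the midpoint of RQ ⇒ W = (1/2, 1/5)
2·[FWQ] = -1/5, 2·[RQV] = -1
[FWQ]:[RQV] = -1/5:-1 = 1/5

[FWQ]:[RQV] = 1/5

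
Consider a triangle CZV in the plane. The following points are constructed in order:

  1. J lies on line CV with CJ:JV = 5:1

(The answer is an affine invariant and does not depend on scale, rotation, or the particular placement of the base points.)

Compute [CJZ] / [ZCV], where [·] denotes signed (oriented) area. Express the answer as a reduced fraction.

Choose coordinates C = (0, 0), Z = (1, 0), V = (0, 1).
1. J lies on line CV with CJ:JV = 5:1 ⇒ J = (0, 5/6)
2·[CJZ] = -5/6, 2·[ZCV] = -1
[CJZ]:[ZCV] = -5/6:-1 = 5/6

[CJZ]:[ZCV] = 5/6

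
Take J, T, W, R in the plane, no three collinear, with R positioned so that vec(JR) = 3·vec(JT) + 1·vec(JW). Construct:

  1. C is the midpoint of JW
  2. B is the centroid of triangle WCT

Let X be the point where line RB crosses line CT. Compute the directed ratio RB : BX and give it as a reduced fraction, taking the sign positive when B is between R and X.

Choose coordinates J = (0, 0), T = (1, 0), W = (0, 1), R = (3, 1).
1. C is the midpoint of JW ⇒ C = (0, 1/2)
2. B is the centroid of triangle WCT ⇒ B = (1/3, 1/2)
line RB meets CT at X = (1/11, 5/11)
B = R + t·(X−R) with t = 11/12, so RB:BX = 11/12:1/12

RB:BX = 11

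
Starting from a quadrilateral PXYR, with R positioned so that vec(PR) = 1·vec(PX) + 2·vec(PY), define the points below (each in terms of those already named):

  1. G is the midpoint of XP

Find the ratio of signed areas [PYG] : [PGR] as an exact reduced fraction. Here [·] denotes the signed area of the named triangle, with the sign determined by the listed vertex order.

Assign P = (0, 0), X = (1, 0), Y = (0, 1), R = (1, 2) — the answer is frame-independent, so this choice is without loss of generality.
1. G is the midpoint of XP ⇒ G = (1/2, 0)
2·[PYG] = -1/2, 2·[PGR] = 1
[PYG]:[PGR] = -1/2:1 = -1/2

[PYG]:[PGR] = -1/2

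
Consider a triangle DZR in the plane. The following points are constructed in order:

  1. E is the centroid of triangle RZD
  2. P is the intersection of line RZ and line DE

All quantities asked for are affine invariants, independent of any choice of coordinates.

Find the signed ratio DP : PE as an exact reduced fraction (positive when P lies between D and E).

Choose coordinates D = (0, 0), Z = (1, 0), R = (0, 1).
1. E is the centroid of triangle RZD ⇒ E = (1/3, 1/3)
2. P is the intersection of line RZ and line DE ⇒ P = (1/2, 1/2)
P = D + t·(E−D) with t = 3/2, so DP:PE = t:(1−t) = 3/2:-1/2

DP:PE = -3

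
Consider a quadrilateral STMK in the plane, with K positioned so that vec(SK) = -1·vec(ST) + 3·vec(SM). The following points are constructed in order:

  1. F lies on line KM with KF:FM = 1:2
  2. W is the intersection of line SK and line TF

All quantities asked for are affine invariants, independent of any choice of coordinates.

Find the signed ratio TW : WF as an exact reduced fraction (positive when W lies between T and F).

TW:WF = -9

Set S = (0, 0), T = (1, 0), M = (0, 1), K = (-1, 3); any affine frame gives the same invariant.
1. F lies on line KM with KF:FM = 1:2 ⇒ F = (-2/3, 7/3)
2. W is the intersection of line SK and line TF ⇒ W = (-7/8, 21/8)
W = T + t·(F−T) with t = 9/8, so TW:WF = t:(1−t) = 9/8:-1/8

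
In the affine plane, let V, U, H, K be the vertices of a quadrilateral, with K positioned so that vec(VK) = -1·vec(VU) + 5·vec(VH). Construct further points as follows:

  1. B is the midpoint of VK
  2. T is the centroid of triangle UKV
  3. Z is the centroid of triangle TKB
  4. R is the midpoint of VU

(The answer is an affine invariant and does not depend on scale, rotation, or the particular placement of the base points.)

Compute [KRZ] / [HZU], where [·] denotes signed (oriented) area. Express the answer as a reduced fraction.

Assign V = (0, 0), U = (1, 0), H = (0, 1), K = (-1, 5) — the answer is frame-independent, so this choice is without loss of generality.
1. B is the midpoint of VK ⇒ B = (-1/2, 5/2)
2. T is the centroid of triangle UKV ⇒ T = (0, 5/3)
3. Z is the centroid of triangle TKB ⇒ Z = (-1/2, 55/18)
4. R is the midpoint of VU ⇒ R = (1/2, 0)
2·[KRZ] = -5/12, 2·[HZU] = -14/9
[KRZ]:[HZU] = -5/12:-14/9 = 15/56

[KRZ]:[HZU] = 15/56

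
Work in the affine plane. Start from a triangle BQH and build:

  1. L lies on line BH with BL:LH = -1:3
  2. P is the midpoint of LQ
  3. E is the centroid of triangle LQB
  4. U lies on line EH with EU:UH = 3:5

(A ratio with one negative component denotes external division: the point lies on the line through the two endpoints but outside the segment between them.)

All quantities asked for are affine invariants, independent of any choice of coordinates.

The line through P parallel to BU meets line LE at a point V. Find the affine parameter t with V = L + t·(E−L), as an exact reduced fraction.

Work in coordinates with B = (0, 0), Q = (1, 0), H = (0, 1).
1. L lies on line BH with BL:LH = -1:3 ⇒ L = (0, -1/2)
2. P is the midpoint of LQ ⇒ P = (1/2, -1/4)
3. E is the centroid of triangle LQB ⇒ E = (1/3, -1/6)
4. U lies on line EH with EU:UH = 3:5 ⇒ U = (5/24, 13/48)
through P parallel to BU: direction (5/24, 13/48); meets LE at V = (4/3, 5/6)
V = L + t·(E−L) with t = 4

t = 4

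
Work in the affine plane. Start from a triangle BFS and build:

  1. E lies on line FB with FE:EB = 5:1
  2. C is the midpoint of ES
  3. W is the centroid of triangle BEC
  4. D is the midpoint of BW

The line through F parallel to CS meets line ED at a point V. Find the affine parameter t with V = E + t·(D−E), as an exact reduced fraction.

Set B = (0, 0), F = (1, 0), S = (0, 1); any affine frame gives the same invariant.
1. E lies on line FB with FE:EB = 5:1 ⇒ E = (1/6, 0)
2. C is the midpoint of ES ⇒ C = (1/12, 1/2)
3. W is the centroid of triangle BEC ⇒ W = (1/12, 1/6)
4. D is the midpoint of BW ⇒ D = (1/24, 1/12)
through F parallel to CS: direction (-1/12, 1/2); meets ED at V = (53/48, -5/8)
V = E + t·(D−E) with t = -15/2

t = -15/2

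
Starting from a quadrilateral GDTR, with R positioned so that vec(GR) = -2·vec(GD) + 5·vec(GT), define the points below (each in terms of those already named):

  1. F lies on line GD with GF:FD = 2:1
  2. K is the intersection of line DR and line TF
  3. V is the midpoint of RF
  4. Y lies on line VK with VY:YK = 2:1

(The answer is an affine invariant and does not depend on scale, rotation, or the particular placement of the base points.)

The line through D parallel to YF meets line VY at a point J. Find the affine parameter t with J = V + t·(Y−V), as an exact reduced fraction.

t = 1/4

Assign G = (0, 0), D = (1, 0), T = (0, 1), R = (-2, 5) — the answer is frame-independent, so this choice is without loss of generality.
1. F lies on line GD with GF:FD = 2:1 ⇒ F = (2/3, 0)
2. K is the intersection of line DR and line TF ⇒ K = (4, -5)
3. V is the midpoint of RF ⇒ V = (-2/3, 5/2)
4. Y lies on line VK with VY:YK = 2:1 ⇒ Y = (22/9, -5/2)
through D parallel to YF: direction (-16/9, 5/2); meets VY at J = (1/9, 5/4)
J = V + t·(Y−V) with t = 1/4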